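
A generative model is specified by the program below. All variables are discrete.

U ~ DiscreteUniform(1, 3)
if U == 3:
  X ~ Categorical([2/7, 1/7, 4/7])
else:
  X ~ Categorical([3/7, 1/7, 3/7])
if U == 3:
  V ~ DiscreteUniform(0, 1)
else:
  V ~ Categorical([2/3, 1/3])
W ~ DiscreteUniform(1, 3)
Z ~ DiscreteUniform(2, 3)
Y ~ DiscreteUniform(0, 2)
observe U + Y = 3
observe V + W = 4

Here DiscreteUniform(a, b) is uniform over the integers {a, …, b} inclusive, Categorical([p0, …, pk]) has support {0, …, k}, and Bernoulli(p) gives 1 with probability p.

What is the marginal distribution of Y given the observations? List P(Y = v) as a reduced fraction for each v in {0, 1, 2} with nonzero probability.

P(Y=0) = 3/7, P(Y=1) = 2/7, P(Y=2) = 2/7

Enumerate traces; 18 have nonzero weight after conditioning:
  (U=1, X=0, V=1, W=3, Z=2, Y=2) weight 1/378
  (U=1, X=0, V=1, W=3, Z=3, Y=2) weight 1/378
  (U=1, X=1, V=1, W=3, Z=2, Y=2) weight 1/1134
  (U=1, X=1, V=1, W=3, Z=3, Y=2) weight 1/1134
  (U=1, X=2, V=1, W=3, Z=2, Y=2) weight 1/378
  (U=1, X=2, V=1, W=3, Z=3, Y=2) weight 1/378
  (U=2, X=0, V=1, W=3, Z=2, Y=1) weight 1/378
  (U=2, X=0, V=1, W=3, Z=3, Y=1) weight 1/378
  (U=3, X=0, V=1, W=3, Z=2, Y=0) weight 1/378
  … 9 more
Group by Y:
  weight(Y=0) = 1/54
  weight(Y=1) = 1/81
  weight(Y=2) = 1/81
Total weight = 1/54 + 1/81 + 1/81 = 7/162
P(Y=0 | obs) = 1/54 / 7/162 = 3/7
P(Y=1 | obs) = 1/81 / 7/162 = 2/7
P(Y=2 | obs) = 1/81 / 7/162 = 2/7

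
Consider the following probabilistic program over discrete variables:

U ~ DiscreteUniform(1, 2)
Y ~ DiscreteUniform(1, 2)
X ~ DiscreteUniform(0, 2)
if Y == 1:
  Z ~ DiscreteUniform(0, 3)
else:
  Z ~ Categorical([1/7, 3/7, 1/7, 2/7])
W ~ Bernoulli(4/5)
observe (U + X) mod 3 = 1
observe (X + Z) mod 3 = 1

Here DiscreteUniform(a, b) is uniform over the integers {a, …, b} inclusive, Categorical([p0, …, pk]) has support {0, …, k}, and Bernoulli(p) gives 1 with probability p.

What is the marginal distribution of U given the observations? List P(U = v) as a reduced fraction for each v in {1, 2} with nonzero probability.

P(U=1) = 19/30, P(U=2) = 11/30

Enumerate traces; 8 have nonzero weight after conditioning:
  (U=1, Y=1, X=0, Z=1, W=0) weight 1/240
  (U=1, Y=1, X=0, Z=1, W=1) weight 1/60
  (U=1, Y=2, X=0, Z=1, W=0) weight 1/140
  (U=1, Y=2, X=0, Z=1, W=1) weight 1/35
  (U=2, Y=1, X=2, Z=2, W=0) weight 1/240
  (U=2, Y=1, X=2, Z=2, W=1) weight 1/60
  (U=2, Y=2, X=2, Z=2, W=0) weight 1/420
  (U=2, Y=2, X=2, Z=2, W=1) weight 1/105
Group by U:
  weight(U=1) = 19/336
  weight(U=2) = 11/336
Total weight = 19/336 + 11/336 = 5/56
P(U=1 | obs) = 19/336 / 5/56 = 19/30
P(U=2 | obs) = 11/336 / 5/56 = 11/30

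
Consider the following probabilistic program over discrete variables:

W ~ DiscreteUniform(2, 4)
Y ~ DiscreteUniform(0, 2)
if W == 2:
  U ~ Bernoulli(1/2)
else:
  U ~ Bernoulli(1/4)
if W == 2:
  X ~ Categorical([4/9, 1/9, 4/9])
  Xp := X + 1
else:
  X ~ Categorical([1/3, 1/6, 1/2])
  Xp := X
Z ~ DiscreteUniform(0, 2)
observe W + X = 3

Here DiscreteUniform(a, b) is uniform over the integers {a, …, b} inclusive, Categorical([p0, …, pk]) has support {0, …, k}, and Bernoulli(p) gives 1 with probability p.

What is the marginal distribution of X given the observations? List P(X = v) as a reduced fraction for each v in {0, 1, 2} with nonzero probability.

Enumerate traces; 36 have nonzero weight after conditioning:
  (W=2, Y=0, U=0, X=1, Z=0) weight 1/486
  (W=2, Y=0, U=0, X=1, Z=1) weight 1/486
  (W=2, Y=0, U=0, X=1, Z=2) weight 1/486
  (W=2, Y=0, U=1, X=1, Z=0) weight 1/486
  (W=2, Y=0, U=1, X=1, Z=1) weight 1/486
  (W=2, Y=0, U=1, X=1, Z=2) weight 1/486
  (W=2, Y=1, U=0, X=1, Z=0) weight 1/486
  (W=2, Y=1, U=0, X=1, Z=1) weight 1/486
  (W=3, Y=0, U=0, X=0, Z=0) weight 1/108
  … 27 more
Group by X:
  weight(X=0) = 1/9
  weight(X=1) = 1/27
Total weight = 1/9 + 1/27 = 4/27
P(X=0 | obs) = 1/9 / 4/27 = 3/4
P(X=1 | obs) = 1/27 / 4/27 = 1/4

P(X=0) = 3/4, P(X=1) = 1/4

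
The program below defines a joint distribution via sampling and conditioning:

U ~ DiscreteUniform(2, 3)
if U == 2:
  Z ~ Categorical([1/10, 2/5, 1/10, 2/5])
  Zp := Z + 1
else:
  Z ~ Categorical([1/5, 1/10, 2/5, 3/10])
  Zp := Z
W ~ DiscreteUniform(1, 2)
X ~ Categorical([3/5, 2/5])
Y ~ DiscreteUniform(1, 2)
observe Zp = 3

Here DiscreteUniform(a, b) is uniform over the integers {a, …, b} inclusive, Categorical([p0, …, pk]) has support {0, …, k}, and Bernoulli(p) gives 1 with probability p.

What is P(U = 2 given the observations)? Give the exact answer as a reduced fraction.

Enumerate traces; 16 have nonzero weight after conditioning:
  (U=2, Z=2, W=1, X=0, Y=1) weight 3/400
  (U=2, Z=2, W=1, X=0, Y=2) weight 3/400
  (U=2, Z=2, W=1, X=1, Y=1) weight 1/200
  (U=2, Z=2, W=1, X=1, Y=2) weight 1/200
  (U=2, Z=2, W=2, X=0, Y=1) weight 3/400
  (U=2, Z=2, W=2, X=0, Y=2) weight 3/400
  (U=2, Z=2, W=2, X=1, Y=1) weight 1/200
  (U=2, Z=2, W=2, X=1, Y=2) weight 1/200
  (U=3, Z=3, W=1, X=0, Y=1) weight 9/400
  … 7 more
Group by U:
  weight(U=2) = 1/20
  weight(U=3) = 3/20
Total weight = 1/20 + 3/20 = 1/5
P(U=2 | obs) = 1/20 / 1/5 = 1/4
P(U=3 | obs) = 3/20 / 1/5 = 3/4

P(U = 2 | obs) = 1/4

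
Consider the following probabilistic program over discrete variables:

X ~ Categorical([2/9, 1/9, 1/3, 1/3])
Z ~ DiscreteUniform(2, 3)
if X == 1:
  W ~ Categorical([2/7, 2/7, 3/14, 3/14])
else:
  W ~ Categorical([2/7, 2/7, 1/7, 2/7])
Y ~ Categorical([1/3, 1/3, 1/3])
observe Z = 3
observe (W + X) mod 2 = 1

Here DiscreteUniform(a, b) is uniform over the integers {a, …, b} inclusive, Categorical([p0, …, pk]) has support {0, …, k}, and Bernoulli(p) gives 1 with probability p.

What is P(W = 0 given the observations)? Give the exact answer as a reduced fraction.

P(W = 0 | obs) = 16/65

Enumerate traces; 24 have nonzero weight after conditioning:
  (X=0, Z=3, W=1, Y=0) weight 2/189
  (X=0, Z=3, W=1, Y=1) weight 2/189
  (X=0, Z=3, W=1, Y=2) weight 2/189
  (X=0, Z=3, W=3, Y=0) weight 2/189
  (X=0, Z=3, W=3, Y=1) weight 2/189
  (X=0, Z=3, W=3, Y=2) weight 2/189
  (X=1, Z=3, W=0, Y=0) weight 1/189
  (X=1, Z=3, W=0, Y=1) weight 1/189
  (X=1, Z=3, W=2, Y=0) weight 1/252
  … 15 more
Group by W:
  weight(W=0) = 4/63
  weight(W=1) = 5/63
  weight(W=2) = 1/28
  weight(W=3) = 5/63
Total weight = 4/63 + 5/63 + 1/28 + 5/63 = 65/252
P(W=0 | obs) = 4/63 / 65/252 = 16/65
P(W=1 | obs) = 5/63 / 65/252 = 4/13
P(W=2 | obs) = 1/28 / 65/252 = 9/65
P(W=3 | obs) = 5/63 / 65/252 = 4/13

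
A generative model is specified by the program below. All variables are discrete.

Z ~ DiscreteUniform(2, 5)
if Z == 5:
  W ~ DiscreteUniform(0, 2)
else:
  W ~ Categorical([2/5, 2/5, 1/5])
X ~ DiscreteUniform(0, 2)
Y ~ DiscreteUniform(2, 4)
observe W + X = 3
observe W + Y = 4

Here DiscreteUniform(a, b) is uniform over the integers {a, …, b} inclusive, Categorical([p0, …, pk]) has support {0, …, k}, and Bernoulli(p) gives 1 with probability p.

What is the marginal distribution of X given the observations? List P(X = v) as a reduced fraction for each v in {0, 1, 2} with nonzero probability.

Enumerate traces; 8 have nonzero weight after conditioning:
  (Z=2, W=1, X=2, Y=3) weight 1/90
  (Z=2, W=2, X=1, Y=2) weight 1/180
  (Z=3, W=1, X=2, Y=3) weight 1/90
  (Z=3, W=2, X=1, Y=2) weight 1/180
  (Z=4, W=1, X=2, Y=3) weight 1/90
  (Z=4, W=2, X=1, Y=2) weight 1/180
  (Z=5, W=1, X=2, Y=3) weight 1/108
  (Z=5, W=2, X=1, Y=2) weight 1/108
Group by X:
  weight(X=1) = 7/270
  weight(X=2) = 23/540
Total weight = 7/270 + 23/540 = 37/540
P(X=1 | obs) = 7/270 / 37/540 = 14/37
P(X=2 | obs) = 23/540 / 37/540 = 23/37

P(X=1) = 14/37, P(X=2) = 23/37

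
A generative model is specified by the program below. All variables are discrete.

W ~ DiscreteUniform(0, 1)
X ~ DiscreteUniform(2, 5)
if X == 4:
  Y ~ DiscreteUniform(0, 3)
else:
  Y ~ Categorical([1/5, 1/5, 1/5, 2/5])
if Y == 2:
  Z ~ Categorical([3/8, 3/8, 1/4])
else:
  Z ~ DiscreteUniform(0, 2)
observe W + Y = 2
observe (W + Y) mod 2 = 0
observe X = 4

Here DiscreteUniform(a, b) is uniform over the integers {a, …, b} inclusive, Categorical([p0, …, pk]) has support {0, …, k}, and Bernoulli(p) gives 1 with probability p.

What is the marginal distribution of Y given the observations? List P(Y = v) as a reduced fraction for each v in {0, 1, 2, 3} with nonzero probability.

Enumerate traces; 6 have nonzero weight after conditioning:
  (W=0, X=4, Y=2, Z=0) weight 3/256
  (W=0, X=4, Y=2, Z=1) weight 3/256
  (W=0, X=4, Y=2, Z=2) weight 1/128
  (W=1, X=4, Y=1, Z=0) weight 1/96
  (W=1, X=4, Y=1, Z=1) weight 1/96
  (W=1, X=4, Y=1, Z=2) weight 1/96
Group by Y:
  weight(Y=1) = 1/32
  weight(Y=2) = 1/32
Total weight = 1/32 + 1/32 = 1/16
P(Y=1 | obs) = 1/32 / 1/16 = 1/2
P(Y=2 | obs) = 1/32 / 1/16 = 1/2

P(Y=1) = 1/2, P(Y=2) = 1/2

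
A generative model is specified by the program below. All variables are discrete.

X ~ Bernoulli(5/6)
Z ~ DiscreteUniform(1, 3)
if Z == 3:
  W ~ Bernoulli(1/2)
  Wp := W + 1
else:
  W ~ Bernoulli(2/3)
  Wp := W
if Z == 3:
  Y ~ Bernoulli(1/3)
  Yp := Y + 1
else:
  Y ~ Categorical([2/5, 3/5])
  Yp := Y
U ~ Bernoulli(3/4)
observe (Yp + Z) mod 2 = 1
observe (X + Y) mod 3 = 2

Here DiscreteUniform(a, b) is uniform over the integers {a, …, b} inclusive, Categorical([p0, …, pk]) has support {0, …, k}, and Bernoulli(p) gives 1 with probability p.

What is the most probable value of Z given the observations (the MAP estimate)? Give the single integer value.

argmax_v P(Z = v | obs) = 2

Enumerate traces; 8 have nonzero weight after conditioning:
  (X=1, Z=2, W=0, Y=1, U=0) weight 1/72
  (X=1, Z=2, W=0, Y=1, U=1) weight 1/24
  (X=1, Z=2, W=1, Y=1, U=0) weight 1/36
  (X=1, Z=2, W=1, Y=1, U=1) weight 1/12
  (X=1, Z=3, W=0, Y=1, U=0) weight 5/432
  (X=1, Z=3, W=0, Y=1, U=1) weight 5/144
  (X=1, Z=3, W=1, Y=1, U=0) weight 5/432
  (X=1, Z=3, W=1, Y=1, U=1) weight 5/144
Group by Z:
  weight(Z=2) = 1/6
  weight(Z=3) = 5/54
Total weight = 1/6 + 5/54 = 7/27
P(Z=2 | obs) = 1/6 / 7/27 = 9/14
P(Z=3 | obs) = 5/54 / 7/27 = 5/14
argmax = 2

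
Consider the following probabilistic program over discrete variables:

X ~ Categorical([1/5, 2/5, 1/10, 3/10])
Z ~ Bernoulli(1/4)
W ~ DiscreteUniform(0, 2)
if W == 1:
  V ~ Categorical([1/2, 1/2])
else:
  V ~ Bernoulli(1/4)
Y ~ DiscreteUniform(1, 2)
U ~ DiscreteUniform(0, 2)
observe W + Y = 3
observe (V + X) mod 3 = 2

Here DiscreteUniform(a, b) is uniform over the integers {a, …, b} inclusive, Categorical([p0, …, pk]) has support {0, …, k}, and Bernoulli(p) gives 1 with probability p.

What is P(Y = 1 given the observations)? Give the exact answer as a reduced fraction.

Enumerate traces; 24 have nonzero weight after conditioning:
  (X=1, Z=0, W=1, V=1, Y=2, U=0) weight 1/120
  (X=1, Z=0, W=1, V=1, Y=2, U=1) weight 1/120
  (X=1, Z=0, W=1, V=1, Y=2, U=2) weight 1/120
  (X=1, Z=0, W=2, V=1, Y=1, U=0) weight 1/240
  (X=1, Z=0, W=2, V=1, Y=1, U=1) weight 1/240
  (X=1, Z=0, W=2, V=1, Y=1, U=2) weight 1/240
  (X=1, Z=1, W=1, V=1, Y=2, U=0) weight 1/360
  (X=1, Z=1, W=1, V=1, Y=2, U=1) weight 1/360
  … 16 more
Group by Y:
  weight(Y=1) = 7/240
  weight(Y=2) = 1/24
Total weight = 7/240 + 1/24 = 17/240
P(Y=1 | obs) = 7/240 / 17/240 = 7/17
P(Y=2 | obs) = 1/24 / 17/240 = 10/17

P(Y = 1 | obs) = 7/17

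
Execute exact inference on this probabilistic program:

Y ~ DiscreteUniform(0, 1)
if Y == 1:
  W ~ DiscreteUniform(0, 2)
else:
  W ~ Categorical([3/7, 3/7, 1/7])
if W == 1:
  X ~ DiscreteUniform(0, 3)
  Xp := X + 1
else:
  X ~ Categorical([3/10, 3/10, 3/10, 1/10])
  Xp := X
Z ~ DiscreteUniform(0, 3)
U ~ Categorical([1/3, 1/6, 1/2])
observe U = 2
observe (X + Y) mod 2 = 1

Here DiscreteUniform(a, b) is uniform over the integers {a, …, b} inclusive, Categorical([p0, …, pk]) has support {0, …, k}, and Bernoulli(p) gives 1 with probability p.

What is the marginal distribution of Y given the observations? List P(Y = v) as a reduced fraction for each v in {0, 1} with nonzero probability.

Enumerate traces; 48 have nonzero weight after conditioning:
  (Y=0, W=0, X=1, Z=0, U=2) weight 9/1120
  (Y=0, W=0, X=1, Z=1, U=2) weight 9/1120
  (Y=0, W=0, X=1, Z=2, U=2) weight 9/1120
  (Y=0, W=0, X=1, Z=3, U=2) weight 9/1120
  (Y=0, W=0, X=3, Z=0, U=2) weight 3/1120
  (Y=0, W=0, X=3, Z=1, U=2) weight 3/1120
  (Y=0, W=0, X=3, Z=2, U=2) weight 3/1120
  (Y=0, W=0, X=3, Z=3, U=2) weight 3/1120
  (Y=1, W=0, X=0, Z=0, U=2) weight 1/160
  … 39 more
Group by Y:
  weight(Y=0) = 31/280
  weight(Y=1) = 17/120
Total weight = 31/280 + 17/120 = 53/210
P(Y=0 | obs) = 31/280 / 53/210 = 93/212
P(Y=1 | obs) = 17/120 / 53/210 = 119/212

P(Y=0) = 93/212, P(Y=1) = 119/212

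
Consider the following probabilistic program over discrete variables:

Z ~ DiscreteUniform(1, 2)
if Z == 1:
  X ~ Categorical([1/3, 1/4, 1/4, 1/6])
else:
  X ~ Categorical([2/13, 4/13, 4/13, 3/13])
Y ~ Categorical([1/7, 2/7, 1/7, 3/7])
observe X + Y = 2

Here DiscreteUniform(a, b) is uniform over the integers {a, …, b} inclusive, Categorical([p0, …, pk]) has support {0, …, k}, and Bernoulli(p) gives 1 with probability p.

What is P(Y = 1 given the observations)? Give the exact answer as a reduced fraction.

P(Y = 1 | obs) = 174/337

Enumerate traces; 6 have nonzero weight after conditioning:
  (Z=1, X=0, Y=2) weight 1/42
  (Z=1, X=1, Y=1) weight 1/28
  (Z=1, X=2, Y=0) weight 1/56
  (Z=2, X=0, Y=2) weight 1/91
  (Z=2, X=1, Y=1) weight 4/91
  (Z=2, X=2, Y=0) weight 2/91
Group by Y:
  weight(Y=0) = 29/728
  weight(Y=1) = 29/364
  weight(Y=2) = 19/546
Total weight = 29/728 + 29/364 + 19/546 = 337/2184
P(Y=0 | obs) = 29/728 / 337/2184 = 87/337
P(Y=1 | obs) = 29/364 / 337/2184 = 174/337
P(Y=2 | obs) = 19/546 / 337/2184 = 76/337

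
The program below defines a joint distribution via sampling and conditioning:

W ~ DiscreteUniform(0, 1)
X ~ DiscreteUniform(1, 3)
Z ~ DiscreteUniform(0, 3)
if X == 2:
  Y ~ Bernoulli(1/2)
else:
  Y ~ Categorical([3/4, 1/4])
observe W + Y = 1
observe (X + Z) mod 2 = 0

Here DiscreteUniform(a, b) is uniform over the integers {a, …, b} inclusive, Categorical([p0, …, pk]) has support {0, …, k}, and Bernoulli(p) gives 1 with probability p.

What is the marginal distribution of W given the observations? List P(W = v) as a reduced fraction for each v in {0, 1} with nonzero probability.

Enumerate traces; 12 have nonzero weight after conditioning:
  (W=0, X=1, Z=1, Y=1) weight 1/96
  (W=0, X=1, Z=3, Y=1) weight 1/96
  (W=0, X=2, Z=0, Y=1) weight 1/48
  (W=0, X=2, Z=2, Y=1) weight 1/48
  (W=0, X=3, Z=1, Y=1) weight 1/96
  (W=0, X=3, Z=3, Y=1) weight 1/96
  (W=1, X=1, Z=1, Y=0) weight 1/32
  (W=1, X=1, Z=3, Y=0) weight 1/32
  … 4 more
Group by W:
  weight(W=0) = 1/12
  weight(W=1) = 1/6
Total weight = 1/12 + 1/6 = 1/4
P(W=0 | obs) = 1/12 / 1/4 = 1/3
P(W=1 | obs) = 1/6 / 1/4 = 2/3

P(W=0) = 1/3, P(W=1) = 2/3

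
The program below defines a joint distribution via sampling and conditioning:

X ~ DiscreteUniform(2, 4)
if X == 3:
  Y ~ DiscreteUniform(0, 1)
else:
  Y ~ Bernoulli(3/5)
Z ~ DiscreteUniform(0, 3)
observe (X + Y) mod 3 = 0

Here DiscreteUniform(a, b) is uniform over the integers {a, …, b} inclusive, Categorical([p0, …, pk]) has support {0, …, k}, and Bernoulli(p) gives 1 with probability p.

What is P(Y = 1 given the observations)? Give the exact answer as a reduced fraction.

P(Y = 1 | obs) = 6/11

Enumerate traces; 8 have nonzero weight after conditioning:
  (X=2, Y=1, Z=0) weight 1/20
  (X=2, Y=1, Z=1) weight 1/20
  (X=2, Y=1, Z=2) weight 1/20
  (X=2, Y=1, Z=3) weight 1/20
  (X=3, Y=0, Z=0) weight 1/24
  (X=3, Y=0, Z=1) weight 1/24
  (X=3, Y=0, Z=2) weight 1/24
  (X=3, Y=0, Z=3) weight 1/24
Group by Y:
  weight(Y=0) = 1/6
  weight(Y=1) = 1/5
Total weight = 1/6 + 1/5 = 11/30
P(Y=0 | obs) = 1/6 / 11/30 = 5/11
P(Y=1 | obs) = 1/5 / 11/30 = 6/11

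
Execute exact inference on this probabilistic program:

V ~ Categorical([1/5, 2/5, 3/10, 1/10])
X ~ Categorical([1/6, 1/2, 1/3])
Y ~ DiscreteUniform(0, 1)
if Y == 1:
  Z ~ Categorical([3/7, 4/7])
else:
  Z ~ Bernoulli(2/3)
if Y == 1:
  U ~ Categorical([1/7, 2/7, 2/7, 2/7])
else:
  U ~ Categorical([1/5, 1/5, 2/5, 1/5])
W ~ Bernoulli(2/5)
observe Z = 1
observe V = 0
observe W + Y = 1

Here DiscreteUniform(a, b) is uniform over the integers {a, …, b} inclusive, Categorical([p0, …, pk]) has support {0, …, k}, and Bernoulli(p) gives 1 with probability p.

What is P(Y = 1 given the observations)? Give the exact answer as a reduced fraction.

P(Y = 1 | obs) = 9/16

Enumerate traces; 24 have nonzero weight after conditioning:
  (V=0, X=0, Y=0, Z=1, U=0, W=1) weight 1/1125
  (V=0, X=0, Y=0, Z=1, U=1, W=1) weight 1/1125
  (V=0, X=0, Y=0, Z=1, U=2, W=1) weight 2/1125
  (V=0, X=0, Y=0, Z=1, U=3, W=1) weight 1/1125
  (V=0, X=0, Y=1, Z=1, U=0, W=0) weight 1/1225
  (V=0, X=0, Y=1, Z=1, U=1, W=0) weight 2/1225
  (V=0, X=0, Y=1, Z=1, U=2, W=0) weight 2/1225
  (V=0, X=0, Y=1, Z=1, U=3, W=0) weight 2/1225
  … 16 more
Group by Y:
  weight(Y=0) = 2/75
  weight(Y=1) = 6/175
Total weight = 2/75 + 6/175 = 32/525
P(Y=0 | obs) = 2/75 / 32/525 = 7/16
P(Y=1 | obs) = 6/175 / 32/525 = 9/16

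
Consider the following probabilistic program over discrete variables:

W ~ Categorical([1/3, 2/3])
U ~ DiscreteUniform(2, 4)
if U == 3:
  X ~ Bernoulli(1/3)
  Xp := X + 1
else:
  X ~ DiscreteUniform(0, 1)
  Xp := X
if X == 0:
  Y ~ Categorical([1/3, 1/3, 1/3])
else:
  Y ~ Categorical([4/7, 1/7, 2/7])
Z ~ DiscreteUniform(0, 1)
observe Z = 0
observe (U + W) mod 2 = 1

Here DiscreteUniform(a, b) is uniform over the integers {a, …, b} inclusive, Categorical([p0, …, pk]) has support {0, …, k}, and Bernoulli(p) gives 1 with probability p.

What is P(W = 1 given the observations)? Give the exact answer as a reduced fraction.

P(W = 1 | obs) = 4/5

Enumerate traces; 18 have nonzero weight after conditioning:
  (W=0, U=3, X=0, Y=0, Z=0) weight 1/81
  (W=0, U=3, X=0, Y=1, Z=0) weight 1/81
  (W=0, U=3, X=0, Y=2, Z=0) weight 1/81
  (W=0, U=3, X=1, Y=0, Z=0) weight 2/189
  (W=0, U=3, X=1, Y=1, Z=0) weight 1/378
  (W=0, U=3, X=1, Y=2, Z=0) weight 1/189
  (W=1, U=2, X=0, Y=0, Z=0) weight 1/54
  (W=1, U=2, X=0, Y=1, Z=0) weight 1/54
  … 10 more
Group by W:
  weight(W=0) = 1/18
  weight(W=1) = 2/9
Total weight = 1/18 + 2/9 = 5/18
P(W=0 | obs) = 1/18 / 5/18 = 1/5
P(W=1 | obs) = 2/9 / 5/18 = 4/5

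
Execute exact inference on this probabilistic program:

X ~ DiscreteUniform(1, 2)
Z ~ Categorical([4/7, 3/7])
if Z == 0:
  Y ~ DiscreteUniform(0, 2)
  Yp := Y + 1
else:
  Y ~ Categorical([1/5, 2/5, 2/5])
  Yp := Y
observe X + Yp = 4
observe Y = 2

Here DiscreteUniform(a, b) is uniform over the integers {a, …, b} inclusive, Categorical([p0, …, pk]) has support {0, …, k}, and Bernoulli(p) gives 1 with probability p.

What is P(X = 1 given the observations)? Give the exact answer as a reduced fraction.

P(X = 1 | obs) = 10/19

Enumerate traces; 2 have nonzero weight after conditioning:
  (X=1, Z=0, Y=2) weight 2/21
  (X=2, Z=1, Y=2) weight 3/35
Group by X:
  weight(X=1) = 2/21
  weight(X=2) = 3/35
Total weight = 2/21 + 3/35 = 19/105
P(X=1 | obs) = 2/21 / 19/105 = 10/19
P(X=2 | obs) = 3/35 / 19/105 = 9/19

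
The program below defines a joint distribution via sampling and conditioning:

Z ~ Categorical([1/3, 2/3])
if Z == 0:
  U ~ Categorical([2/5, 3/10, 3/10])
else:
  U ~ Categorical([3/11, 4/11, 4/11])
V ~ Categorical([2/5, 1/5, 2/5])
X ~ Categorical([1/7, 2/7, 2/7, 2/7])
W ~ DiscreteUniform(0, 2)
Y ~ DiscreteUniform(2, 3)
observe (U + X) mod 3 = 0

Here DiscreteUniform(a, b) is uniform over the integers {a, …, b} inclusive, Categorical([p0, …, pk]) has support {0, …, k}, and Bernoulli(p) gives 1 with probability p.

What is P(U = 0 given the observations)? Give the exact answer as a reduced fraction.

Enumerate traces; 144 have nonzero weight after conditioning:
  (Z=0, U=0, V=0, X=0, W=0, Y=2) weight 2/1575
  (Z=0, U=0, V=0, X=0, W=0, Y=3) weight 2/1575
  (Z=0, U=0, V=0, X=0, W=1, Y=2) weight 2/1575
  (Z=0, U=0, V=0, X=0, W=1, Y=3) weight 2/1575
  (Z=0, U=0, V=0, X=0, W=2, Y=2) weight 2/1575
  (Z=0, U=0, V=0, X=0, W=2, Y=3) weight 2/1575
  (Z=0, U=0, V=0, X=3, W=0, Y=2) weight 4/1575
  (Z=0, U=0, V=0, X=3, W=0, Y=3) weight 4/1575
  (Z=0, U=1, V=0, X=2, W=0, Y=2) weight 1/525
  (Z=0, U=2, V=0, X=1, W=0, Y=2) weight 1/525
  … 134 more
Group by U:
  weight(U=0) = 52/385
  weight(U=1) = 113/1155
  weight(U=2) = 113/1155
Total weight = 52/385 + 113/1155 + 113/1155 = 382/1155
P(U=0 | obs) = 52/385 / 382/1155 = 78/191
P(U=1 | obs) = 113/1155 / 382/1155 = 113/382
P(U=2 | obs) = 113/1155 / 382/1155 = 113/382

P(U = 0 | obs) = 78/191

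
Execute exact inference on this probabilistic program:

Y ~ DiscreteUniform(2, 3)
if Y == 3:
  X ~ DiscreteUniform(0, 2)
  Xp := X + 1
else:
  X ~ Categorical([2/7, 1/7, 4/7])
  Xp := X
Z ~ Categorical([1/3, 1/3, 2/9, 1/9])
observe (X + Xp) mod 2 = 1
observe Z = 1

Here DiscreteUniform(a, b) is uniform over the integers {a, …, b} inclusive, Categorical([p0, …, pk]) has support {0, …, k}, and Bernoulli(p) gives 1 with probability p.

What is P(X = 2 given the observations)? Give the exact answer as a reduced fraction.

P(X = 2 | obs) = 1/3

Enumerate traces; 3 have nonzero weight after conditioning:
  (Y=3, X=0, Z=1) weight 1/18
  (Y=3, X=1, Z=1) weight 1/18
  (Y=3, X=2, Z=1) weight 1/18
Group by X:
  weight(X=0) = 1/18
  weight(X=1) = 1/18
  weight(X=2) = 1/18
Total weight = 1/18 + 1/18 + 1/18 = 1/6
P(X=0 | obs) = 1/18 / 1/6 = 1/3
P(X=1 | obs) = 1/18 / 1/6 = 1/3
P(X=2 | obs) = 1/18 / 1/6 = 1/3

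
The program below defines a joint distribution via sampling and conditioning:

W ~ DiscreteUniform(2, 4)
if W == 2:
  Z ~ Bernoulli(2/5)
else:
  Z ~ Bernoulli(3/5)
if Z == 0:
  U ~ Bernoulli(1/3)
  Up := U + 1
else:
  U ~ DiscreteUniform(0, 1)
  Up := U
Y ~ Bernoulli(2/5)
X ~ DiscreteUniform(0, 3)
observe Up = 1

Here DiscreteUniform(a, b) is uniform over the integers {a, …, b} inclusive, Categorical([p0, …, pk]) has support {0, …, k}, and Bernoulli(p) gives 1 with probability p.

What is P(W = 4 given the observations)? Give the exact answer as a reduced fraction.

P(W = 4 | obs) = 17/52

Enumerate traces; 48 have nonzero weight after conditioning:
  (W=2, Z=0, U=0, Y=0, X=0) weight 1/50
  (W=2, Z=0, U=0, Y=0, X=1) weight 1/50
  (W=2, Z=0, U=0, Y=0, X=2) weight 1/50
  (W=2, Z=0, U=0, Y=0, X=3) weight 1/50
  (W=2, Z=0, U=0, Y=1, X=0) weight 1/75
  (W=2, Z=0, U=0, Y=1, X=1) weight 1/75
  (W=2, Z=0, U=0, Y=1, X=2) weight 1/75
  (W=2, Z=0, U=0, Y=1, X=3) weight 1/75
  (W=3, Z=0, U=0, Y=0, X=0) weight 1/75
  (W=4, Z=0, U=0, Y=0, X=0) weight 1/75
  … 38 more
Group by W:
  weight(W=2) = 1/5
  weight(W=3) = 17/90
  weight(W=4) = 17/90
Total weight = 1/5 + 17/90 + 17/90 = 26/45
P(W=2 | obs) = 1/5 / 26/45 = 9/26
P(W=3 | obs) = 17/90 / 26/45 = 17/52
P(W=4 | obs) = 17/90 / 26/45 = 17/52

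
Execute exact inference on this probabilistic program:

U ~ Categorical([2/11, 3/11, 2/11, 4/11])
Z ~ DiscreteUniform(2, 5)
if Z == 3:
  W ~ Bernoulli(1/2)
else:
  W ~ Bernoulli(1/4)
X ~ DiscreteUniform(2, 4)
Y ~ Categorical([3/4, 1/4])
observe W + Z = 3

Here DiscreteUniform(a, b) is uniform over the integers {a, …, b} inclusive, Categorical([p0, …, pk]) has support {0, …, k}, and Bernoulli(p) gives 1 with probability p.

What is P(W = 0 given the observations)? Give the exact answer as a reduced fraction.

Enumerate traces; 48 have nonzero weight after conditioning:
  (U=0, Z=2, W=1, X=2, Y=0) weight 1/352
  (U=0, Z=2, W=1, X=2, Y=1) weight 1/1056
  (U=0, Z=2, W=1, X=3, Y=0) weight 1/352
  (U=0, Z=2, W=1, X=3, Y=1) weight 1/1056
  (U=0, Z=2, W=1, X=4, Y=0) weight 1/352
  (U=0, Z=2, W=1, X=4, Y=1) weight 1/1056
  (U=0, Z=3, W=0, X=2, Y=0) weight 1/176
  (U=0, Z=3, W=0, X=2, Y=1) weight 1/528
  … 40 more
Group by W:
  weight(W=0) = 1/8
  weight(W=1) = 1/16
Total weight = 1/8 + 1/16 = 3/16
P(W=0 | obs) = 1/8 / 3/16 = 2/3
P(W=1 | obs) = 1/16 / 3/16 = 1/3

P(W = 0 | obs) = 2/3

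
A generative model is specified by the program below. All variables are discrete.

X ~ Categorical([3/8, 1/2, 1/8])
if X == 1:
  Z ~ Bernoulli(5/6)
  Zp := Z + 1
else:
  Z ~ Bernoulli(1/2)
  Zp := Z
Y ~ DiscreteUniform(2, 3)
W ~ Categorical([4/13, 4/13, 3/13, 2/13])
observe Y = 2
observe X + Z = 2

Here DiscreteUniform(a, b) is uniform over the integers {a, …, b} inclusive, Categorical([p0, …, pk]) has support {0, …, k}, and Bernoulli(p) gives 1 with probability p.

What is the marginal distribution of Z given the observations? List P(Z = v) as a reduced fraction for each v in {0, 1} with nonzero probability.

Enumerate traces; 8 have nonzero weight after conditioning:
  (X=1, Z=1, Y=2, W=0) weight 5/78
  (X=1, Z=1, Y=2, W=1) weight 5/78
  (X=1, Z=1, Y=2, W=2) weight 5/104
  (X=1, Z=1, Y=2, W=3) weight 5/156
  (X=2, Z=0, Y=2, W=0) weight 1/104
  (X=2, Z=0, Y=2, W=1) weight 1/104
  (X=2, Z=0, Y=2, W=2) weight 3/416
  (X=2, Z=0, Y=2, W=3) weight 1/208
Group by Z:
  weight(Z=0) = 1/32
  weight(Z=1) = 5/24
Total weight = 1/32 + 5/24 = 23/96
P(Z=0 | obs) = 1/32 / 23/96 = 3/23
P(Z=1 | obs) = 5/24 / 23/96 = 20/23

P(Z=0) = 3/23, P(Z=1) = 20/23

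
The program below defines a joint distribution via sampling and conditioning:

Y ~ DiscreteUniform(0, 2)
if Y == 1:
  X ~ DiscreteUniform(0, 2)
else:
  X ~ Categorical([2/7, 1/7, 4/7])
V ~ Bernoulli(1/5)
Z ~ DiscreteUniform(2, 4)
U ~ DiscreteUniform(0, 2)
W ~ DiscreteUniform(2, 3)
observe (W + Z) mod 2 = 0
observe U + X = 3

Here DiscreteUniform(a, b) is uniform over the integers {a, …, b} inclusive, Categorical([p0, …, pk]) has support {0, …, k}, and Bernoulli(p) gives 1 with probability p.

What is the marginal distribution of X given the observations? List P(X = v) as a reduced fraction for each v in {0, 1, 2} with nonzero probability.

P(X=1) = 13/44, P(X=2) = 31/44

Enumerate traces; 36 have nonzero weight after conditioning:
  (Y=0, X=1, V=0, Z=2, U=2, W=2) weight 2/945
  (Y=0, X=1, V=0, Z=3, U=2, W=3) weight 2/945
  (Y=0, X=1, V=0, Z=4, U=2, W=2) weight 2/945
  (Y=0, X=1, V=1, Z=2, U=2, W=2) weight 1/1890
  (Y=0, X=1, V=1, Z=3, U=2, W=3) weight 1/1890
  (Y=0, X=1, V=1, Z=4, U=2, W=2) weight 1/1890
  (Y=0, X=2, V=0, Z=2, U=1, W=2) weight 8/945
  (Y=0, X=2, V=0, Z=3, U=1, W=3) weight 8/945
  … 28 more
Group by X:
  weight(X=1) = 13/378
  weight(X=2) = 31/378
Total weight = 13/378 + 31/378 = 22/189
P(X=1 | obs) = 13/378 / 22/189 = 13/44
P(X=2 | obs) = 31/378 / 22/189 = 31/44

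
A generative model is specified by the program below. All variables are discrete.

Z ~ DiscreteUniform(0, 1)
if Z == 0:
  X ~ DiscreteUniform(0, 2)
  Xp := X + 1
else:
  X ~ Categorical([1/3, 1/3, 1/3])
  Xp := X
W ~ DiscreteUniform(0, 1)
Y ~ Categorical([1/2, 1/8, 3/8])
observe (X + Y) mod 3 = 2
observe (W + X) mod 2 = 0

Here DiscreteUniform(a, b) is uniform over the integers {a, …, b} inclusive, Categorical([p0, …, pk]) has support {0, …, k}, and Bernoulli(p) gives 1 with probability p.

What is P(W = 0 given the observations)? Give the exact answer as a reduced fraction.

P(W = 0 | obs) = 7/8

Enumerate traces; 6 have nonzero weight after conditioning:
  (Z=0, X=0, W=0, Y=2) weight 1/32
  (Z=0, X=1, W=1, Y=1) weight 1/96
  (Z=0, X=2, W=0, Y=0) weight 1/24
  (Z=1, X=0, W=0, Y=2) weight 1/32
  (Z=1, X=1, W=1, Y=1) weight 1/96
  (Z=1, X=2, W=0, Y=0) weight 1/24
Group by W:
  weight(W=0) = 7/48
  weight(W=1) = 1/48
Total weight = 7/48 + 1/48 = 1/6
P(W=0 | obs) = 7/48 / 1/6 = 7/8
P(W=1 | obs) = 1/48 / 1/6 = 1/8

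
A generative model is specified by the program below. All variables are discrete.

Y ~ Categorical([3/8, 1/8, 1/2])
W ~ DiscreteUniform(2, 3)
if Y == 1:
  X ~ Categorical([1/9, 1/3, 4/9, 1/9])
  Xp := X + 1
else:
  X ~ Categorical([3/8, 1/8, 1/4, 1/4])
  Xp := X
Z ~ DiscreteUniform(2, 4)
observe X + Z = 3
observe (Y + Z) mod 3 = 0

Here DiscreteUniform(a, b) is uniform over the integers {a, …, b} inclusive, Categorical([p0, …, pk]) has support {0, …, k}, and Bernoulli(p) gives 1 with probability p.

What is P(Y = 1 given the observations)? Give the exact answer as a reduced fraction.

P(Y = 1 | obs) = 8/35

Enumerate traces; 4 have nonzero weight after conditioning:
  (Y=0, W=2, X=0, Z=3) weight 3/128
  (Y=0, W=3, X=0, Z=3) weight 3/128
  (Y=1, W=2, X=1, Z=2) weight 1/144
  (Y=1, W=3, X=1, Z=2) weight 1/144
Group by Y:
  weight(Y=0) = 3/64
  weight(Y=1) = 1/72
Total weight = 3/64 + 1/72 = 35/576
P(Y=0 | obs) = 3/64 / 35/576 = 27/35
P(Y=1 | obs) = 1/72 / 35/576 = 8/35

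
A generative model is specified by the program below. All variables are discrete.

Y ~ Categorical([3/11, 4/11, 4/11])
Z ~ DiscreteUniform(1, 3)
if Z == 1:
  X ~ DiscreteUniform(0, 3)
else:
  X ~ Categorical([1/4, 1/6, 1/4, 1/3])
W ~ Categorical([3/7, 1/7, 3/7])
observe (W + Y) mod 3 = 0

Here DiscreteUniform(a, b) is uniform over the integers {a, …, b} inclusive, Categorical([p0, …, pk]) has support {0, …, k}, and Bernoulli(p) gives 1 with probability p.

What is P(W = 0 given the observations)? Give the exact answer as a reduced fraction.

P(W = 0 | obs) = 9/25

Enumerate traces; 36 have nonzero weight after conditioning:
  (Y=0, Z=1, X=0, W=0) weight 3/308
  (Y=0, Z=1, X=1, W=0) weight 3/308
  (Y=0, Z=1, X=2, W=0) weight 3/308
  (Y=0, Z=1, X=3, W=0) weight 3/308
  (Y=0, Z=2, X=0, W=0) weight 3/308
  (Y=0, Z=2, X=1, W=0) weight 1/154
  (Y=0, Z=2, X=2, W=0) weight 3/308
  (Y=0, Z=2, X=3, W=0) weight 1/77
  (Y=1, Z=1, X=0, W=2) weight 1/77
  (Y=2, Z=1, X=0, W=1) weight 1/231
  … 26 more
Group by W:
  weight(W=0) = 9/77
  weight(W=1) = 4/77
  weight(W=2) = 12/77
Total weight = 9/77 + 4/77 + 12/77 = 25/77
P(W=0 | obs) = 9/77 / 25/77 = 9/25
P(W=1 | obs) = 4/77 / 25/77 = 4/25
P(W=2 | obs) = 12/77 / 25/77 = 12/25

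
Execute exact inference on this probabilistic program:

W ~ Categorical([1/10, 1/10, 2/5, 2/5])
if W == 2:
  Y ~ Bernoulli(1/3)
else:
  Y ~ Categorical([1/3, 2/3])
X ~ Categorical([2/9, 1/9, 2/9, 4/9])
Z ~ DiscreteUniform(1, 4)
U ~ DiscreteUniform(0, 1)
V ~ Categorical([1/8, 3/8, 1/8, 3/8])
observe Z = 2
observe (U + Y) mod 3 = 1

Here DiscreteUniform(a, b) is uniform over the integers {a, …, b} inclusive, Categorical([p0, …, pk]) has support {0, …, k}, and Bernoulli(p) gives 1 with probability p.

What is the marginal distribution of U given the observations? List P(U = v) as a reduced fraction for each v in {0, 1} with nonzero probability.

P(U=0) = 8/15, P(U=1) = 7/15

Enumerate traces; 128 have nonzero weight after conditioning:
  (W=0, Y=0, X=0, Z=2, U=1, V=0) weight 1/8640
  (W=0, Y=0, X=0, Z=2, U=1, V=1) weight 1/2880
  (W=0, Y=0, X=0, Z=2, U=1, V=2) weight 1/8640
  (W=0, Y=0, X=0, Z=2, U=1, V=3) weight 1/2880
  (W=0, Y=0, X=1, Z=2, U=1, V=0) weight 1/17280
  (W=0, Y=0, X=1, Z=2, U=1, V=1) weight 1/5760
  (W=0, Y=0, X=1, Z=2, U=1, V=2) weight 1/17280
  (W=0, Y=0, X=1, Z=2, U=1, V=3) weight 1/5760
  (W=0, Y=1, X=0, Z=2, U=0, V=0) weight 1/4320
  … 119 more
Group by U:
  weight(U=0) = 1/15
  weight(U=1) = 7/120
Total weight = 1/15 + 7/120 = 1/8
P(U=0 | obs) = 1/15 / 1/8 = 8/15
P(U=1 | obs) = 7/120 / 1/8 = 7/15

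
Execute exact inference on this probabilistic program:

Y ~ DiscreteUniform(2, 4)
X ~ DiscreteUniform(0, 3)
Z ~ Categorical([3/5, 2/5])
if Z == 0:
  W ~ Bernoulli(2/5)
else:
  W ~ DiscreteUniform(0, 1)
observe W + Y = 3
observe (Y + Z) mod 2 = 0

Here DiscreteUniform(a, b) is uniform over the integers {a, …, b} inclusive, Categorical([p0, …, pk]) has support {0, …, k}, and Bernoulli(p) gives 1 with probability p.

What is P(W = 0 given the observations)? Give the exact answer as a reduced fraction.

P(W = 0 | obs) = 5/11

Enumerate traces; 8 have nonzero weight after conditioning:
  (Y=2, X=0, Z=0, W=1) weight 1/50
  (Y=2, X=1, Z=0, W=1) weight 1/50
  (Y=2, X=2, Z=0, W=1) weight 1/50
  (Y=2, X=3, Z=0, W=1) weight 1/50
  (Y=3, X=0, Z=1, W=0) weight 1/60
  (Y=3, X=1, Z=1, W=0) weight 1/60
  (Y=3, X=2, Z=1, W=0) weight 1/60
  (Y=3, X=3, Z=1, W=0) weight 1/60
Group by W:
  weight(W=0) = 1/15
  weight(W=1) = 2/25
Total weight = 1/15 + 2/25 = 11/75
P(W=0 | obs) = 1/15 / 11/75 = 5/11
P(W=1 | obs) = 2/25 / 11/75 = 6/11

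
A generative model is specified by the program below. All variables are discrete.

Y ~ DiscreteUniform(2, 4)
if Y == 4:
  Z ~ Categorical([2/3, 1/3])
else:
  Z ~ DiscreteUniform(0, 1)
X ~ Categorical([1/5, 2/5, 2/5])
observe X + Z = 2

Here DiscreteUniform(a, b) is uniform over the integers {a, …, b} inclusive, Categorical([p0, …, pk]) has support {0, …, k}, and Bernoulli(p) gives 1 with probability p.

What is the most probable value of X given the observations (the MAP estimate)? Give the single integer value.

Enumerate traces; 6 have nonzero weight after conditioning:
  (Y=2, Z=0, X=2) weight 1/15
  (Y=2, Z=1, X=1) weight 1/15
  (Y=3, Z=0, X=2) weight 1/15
  (Y=3, Z=1, X=1) weight 1/15
  (Y=4, Z=0, X=2) weight 4/45
  (Y=4, Z=1, X=1) weight 2/45
Group by X:
  weight(X=1) = 8/45
  weight(X=2) = 2/9
Total weight = 8/45 + 2/9 = 2/5
P(X=1 | obs) = 8/45 / 2/5 = 4/9
P(X=2 | obs) = 2/9 / 2/5 = 5/9
argmax = 2

argmax_v P(X = v | obs) = 2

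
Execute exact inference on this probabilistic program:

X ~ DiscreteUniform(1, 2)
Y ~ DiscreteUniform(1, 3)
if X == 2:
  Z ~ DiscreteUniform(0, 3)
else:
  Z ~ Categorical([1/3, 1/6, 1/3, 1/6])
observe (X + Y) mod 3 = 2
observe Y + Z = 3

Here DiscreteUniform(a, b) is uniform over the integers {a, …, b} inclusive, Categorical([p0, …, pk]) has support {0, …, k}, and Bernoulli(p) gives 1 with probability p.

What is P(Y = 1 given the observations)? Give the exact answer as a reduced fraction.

Enumerate traces; 2 have nonzero weight after conditioning:
  (X=1, Y=1, Z=2) weight 1/18
  (X=2, Y=3, Z=0) weight 1/24
Group by Y:
  weight(Y=1) = 1/18
  weight(Y=3) = 1/24
Total weight = 1/18 + 1/24 = 7/72
P(Y=1 | obs) = 1/18 / 7/72 = 4/7
P(Y=3 | obs) = 1/24 / 7/72 = 3/7

P(Y = 1 | obs) = 4/7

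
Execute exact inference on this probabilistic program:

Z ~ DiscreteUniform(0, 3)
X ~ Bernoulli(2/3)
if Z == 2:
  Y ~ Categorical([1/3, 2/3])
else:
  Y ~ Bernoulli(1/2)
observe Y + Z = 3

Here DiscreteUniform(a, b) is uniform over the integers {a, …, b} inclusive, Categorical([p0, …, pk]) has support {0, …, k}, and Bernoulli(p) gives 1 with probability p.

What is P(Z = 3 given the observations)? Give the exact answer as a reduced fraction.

Enumerate traces; 4 have nonzero weight after conditioning:
  (Z=2, X=0, Y=1) weight 1/18
  (Z=2, X=1, Y=1) weight 1/9
  (Z=3, X=0, Y=0) weight 1/24
  (Z=3, X=1, Y=0) weight 1/12
Group by Z:
  weight(Z=2) = 1/6
  weight(Z=3) = 1/8
Total weight = 1/6 + 1/8 = 7/24
P(Z=2 | obs) = 1/6 / 7/24 = 4/7
P(Z=3 | obs) = 1/8 / 7/24 = 3/7

P(Z = 3 | obs) = 3/7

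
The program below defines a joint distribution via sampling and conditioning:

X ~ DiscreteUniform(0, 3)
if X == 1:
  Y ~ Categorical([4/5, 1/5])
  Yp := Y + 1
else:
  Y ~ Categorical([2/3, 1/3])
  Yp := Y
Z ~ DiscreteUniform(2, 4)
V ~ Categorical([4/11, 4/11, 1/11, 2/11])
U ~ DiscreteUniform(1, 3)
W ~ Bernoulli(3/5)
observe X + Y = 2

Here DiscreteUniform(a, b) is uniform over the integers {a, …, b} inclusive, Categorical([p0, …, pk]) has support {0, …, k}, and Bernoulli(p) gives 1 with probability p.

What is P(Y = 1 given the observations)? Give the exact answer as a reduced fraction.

Enumerate traces; 144 have nonzero weight after conditioning:
  (X=1, Y=1, Z=2, V=0, U=1, W=0) weight 2/2475
  (X=1, Y=1, Z=2, V=0, U=1, W=1) weight 1/825
  (X=1, Y=1, Z=2, V=0, U=2, W=0) weight 2/2475
  (X=1, Y=1, Z=2, V=0, U=2, W=1) weight 1/825
  (X=1, Y=1, Z=2, V=0, U=3, W=0) weight 2/2475
  (X=1, Y=1, Z=2, V=0, U=3, W=1) weight 1/825
  (X=1, Y=1, Z=2, V=1, U=1, W=0) weight 2/2475
  (X=1, Y=1, Z=2, V=1, U=1, W=1) weight 1/825
  (X=2, Y=0, Z=2, V=0, U=1, W=0) weight 4/1485
  … 135 more
Group by Y:
  weight(Y=0) = 1/6
  weight(Y=1) = 1/20
Total weight = 1/6 + 1/20 = 13/60
P(Y=0 | obs) = 1/6 / 13/60 = 10/13
P(Y=1 | obs) = 1/20 / 13/60 = 3/13

P(Y = 1 | obs) = 3/13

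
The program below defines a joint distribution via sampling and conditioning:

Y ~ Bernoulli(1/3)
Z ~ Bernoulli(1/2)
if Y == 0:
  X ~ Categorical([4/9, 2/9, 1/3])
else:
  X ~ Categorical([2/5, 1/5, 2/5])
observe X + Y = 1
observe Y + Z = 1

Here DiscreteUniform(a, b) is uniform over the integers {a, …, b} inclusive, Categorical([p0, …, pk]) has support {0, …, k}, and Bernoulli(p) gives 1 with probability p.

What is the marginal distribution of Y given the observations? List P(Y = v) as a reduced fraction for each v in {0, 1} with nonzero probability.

Enumerate traces; 2 have nonzero weight after conditioning:
  (Y=0, Z=1, X=1) weight 2/27
  (Y=1, Z=0, X=0) weight 1/15
Group by Y:
  weight(Y=0) = 2/27
  weight(Y=1) = 1/15
Total weight = 2/27 + 1/15 = 19/135
P(Y=0 | obs) = 2/27 / 19/135 = 10/19
P(Y=1 | obs) = 1/15 / 19/135 = 9/19

P(Y=0) = 10/19, P(Y=1) = 9/19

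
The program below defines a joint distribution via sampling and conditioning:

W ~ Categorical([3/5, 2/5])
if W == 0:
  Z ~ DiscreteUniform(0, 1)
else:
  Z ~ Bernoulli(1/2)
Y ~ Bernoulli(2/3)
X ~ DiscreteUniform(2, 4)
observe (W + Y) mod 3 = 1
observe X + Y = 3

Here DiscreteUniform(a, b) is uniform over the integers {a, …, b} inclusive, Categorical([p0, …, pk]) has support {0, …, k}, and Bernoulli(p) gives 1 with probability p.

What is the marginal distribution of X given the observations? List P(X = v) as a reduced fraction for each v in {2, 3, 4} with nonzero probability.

P(X=2) = 3/4, P(X=3) = 1/4

Enumerate traces; 4 have nonzero weight after conditioning:
  (W=0, Z=0, Y=1, X=2) weight 1/15
  (W=0, Z=1, Y=1, X=2) weight 1/15
  (W=1, Z=0, Y=0, X=3) weight 1/45
  (W=1, Z=1, Y=0, X=3) weight 1/45
Group by X:
  weight(X=2) = 2/15
  weight(X=3) = 2/45
Total weight = 2/15 + 2/45 = 8/45
P(X=2 | obs) = 2/15 / 8/45 = 3/4
P(X=3 | obs) = 2/45 / 8/45 = 1/4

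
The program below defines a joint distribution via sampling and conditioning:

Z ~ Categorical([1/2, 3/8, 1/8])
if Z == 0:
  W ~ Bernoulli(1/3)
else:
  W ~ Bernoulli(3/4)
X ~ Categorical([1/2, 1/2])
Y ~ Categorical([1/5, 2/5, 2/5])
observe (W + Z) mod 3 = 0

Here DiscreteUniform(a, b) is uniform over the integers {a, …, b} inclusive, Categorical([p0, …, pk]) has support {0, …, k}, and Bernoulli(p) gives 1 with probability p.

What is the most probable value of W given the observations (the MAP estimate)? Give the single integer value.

Enumerate traces; 12 have nonzero weight after conditioning:
  (Z=0, W=0, X=0, Y=0) weight 1/30
  (Z=0, W=0, X=0, Y=1) weight 1/15
  (Z=0, W=0, X=0, Y=2) weight 1/15
  (Z=0, W=0, X=1, Y=0) weight 1/30
  (Z=0, W=0, X=1, Y=1) weight 1/15
  (Z=0, W=0, X=1, Y=2) weight 1/15
  (Z=2, W=1, X=0, Y=0) weight 3/320
  (Z=2, W=1, X=0, Y=1) weight 3/160
  … 4 more
Group by W:
  weight(W=0) = 1/3
  weight(W=1) = 3/32
Total weight = 1/3 + 3/32 = 41/96
P(W=0 | obs) = 1/3 / 41/96 = 32/41
P(W=1 | obs) = 3/32 / 41/96 = 9/41
argmax = 0

argmax_v P(W = v | obs) = 0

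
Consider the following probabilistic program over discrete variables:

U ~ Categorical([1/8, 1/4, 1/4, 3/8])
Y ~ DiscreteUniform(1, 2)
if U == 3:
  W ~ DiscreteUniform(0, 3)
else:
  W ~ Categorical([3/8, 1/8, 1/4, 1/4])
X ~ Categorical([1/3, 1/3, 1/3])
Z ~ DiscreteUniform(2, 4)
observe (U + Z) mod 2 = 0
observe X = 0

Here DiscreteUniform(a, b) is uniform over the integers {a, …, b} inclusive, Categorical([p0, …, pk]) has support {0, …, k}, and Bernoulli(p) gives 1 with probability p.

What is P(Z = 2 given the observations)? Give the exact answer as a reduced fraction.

P(Z = 2 | obs) = 3/11

Enumerate traces; 48 have nonzero weight after conditioning:
  (U=0, Y=1, W=0, X=0, Z=2) weight 1/384
  (U=0, Y=1, W=0, X=0, Z=4) weight 1/384
  (U=0, Y=1, W=1, X=0, Z=2) weight 1/1152
  (U=0, Y=1, W=1, X=0, Z=4) weight 1/1152
  (U=0, Y=1, W=2, X=0, Z=2) weight 1/576
  (U=0, Y=1, W=2, X=0, Z=4) weight 1/576
  (U=0, Y=1, W=3, X=0, Z=2) weight 1/576
  (U=0, Y=1, W=3, X=0, Z=4) weight 1/576
  (U=1, Y=1, W=0, X=0, Z=3) weight 1/192
  … 39 more
Group by Z:
  weight(Z=2) = 1/24
  weight(Z=3) = 5/72
  weight(Z=4) = 1/24
Total weight = 1/24 + 5/72 + 1/24 = 11/72
P(Z=2 | obs) = 1/24 / 11/72 = 3/11
P(Z=3 | obs) = 5/72 / 11/72 = 5/11
P(Z=4 | obs) = 1/24 / 11/72 = 3/11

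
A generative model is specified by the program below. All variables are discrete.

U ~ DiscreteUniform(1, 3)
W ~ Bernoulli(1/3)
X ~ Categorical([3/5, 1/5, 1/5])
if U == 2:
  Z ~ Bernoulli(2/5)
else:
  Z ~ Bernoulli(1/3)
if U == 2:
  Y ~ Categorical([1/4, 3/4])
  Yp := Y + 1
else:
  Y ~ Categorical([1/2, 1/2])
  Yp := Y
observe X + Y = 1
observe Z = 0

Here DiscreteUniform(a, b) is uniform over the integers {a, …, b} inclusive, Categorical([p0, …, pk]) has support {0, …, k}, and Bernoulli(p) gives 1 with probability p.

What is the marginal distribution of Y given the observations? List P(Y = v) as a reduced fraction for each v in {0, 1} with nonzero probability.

P(Y=0) = 49/250, P(Y=1) = 201/250

Enumerate traces; 12 have nonzero weight after conditioning:
  (U=1, W=0, X=0, Z=0, Y=1) weight 2/45
  (U=1, W=0, X=1, Z=0, Y=0) weight 2/135
  (U=1, W=1, X=0, Z=0, Y=1) weight 1/45
  (U=1, W=1, X=1, Z=0, Y=0) weight 1/135
  (U=2, W=0, X=0, Z=0, Y=1) weight 3/50
  (U=2, W=0, X=1, Z=0, Y=0) weight 1/150
  (U=2, W=1, X=0, Z=0, Y=1) weight 3/100
  (U=2, W=1, X=1, Z=0, Y=0) weight 1/300
  … 4 more
Group by Y:
  weight(Y=0) = 49/900
  weight(Y=1) = 67/300
Total weight = 49/900 + 67/300 = 5/18
P(Y=0 | obs) = 49/900 / 5/18 = 49/250
P(Y=1 | obs) = 67/300 / 5/18 = 201/250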